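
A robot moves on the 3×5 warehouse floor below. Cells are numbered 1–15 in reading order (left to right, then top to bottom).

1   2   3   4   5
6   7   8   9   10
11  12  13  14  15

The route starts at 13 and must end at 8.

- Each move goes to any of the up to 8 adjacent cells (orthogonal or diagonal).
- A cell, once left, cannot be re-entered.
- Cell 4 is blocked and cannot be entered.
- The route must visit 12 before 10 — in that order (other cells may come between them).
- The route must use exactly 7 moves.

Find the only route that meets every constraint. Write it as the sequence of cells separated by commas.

The waypoints must appear in the order 12, 10, with no cell reused.
Route from 13: left to 12, up to 7, up-right to 3, down-right to 9, right to 10, down-left to 14, up-left to 8 — 7 moves in all.
Check: order respected (12 at step 1, 10 at step 5); 7 moves as required.

13, 12, 7, 3, 9, 10, 14, 8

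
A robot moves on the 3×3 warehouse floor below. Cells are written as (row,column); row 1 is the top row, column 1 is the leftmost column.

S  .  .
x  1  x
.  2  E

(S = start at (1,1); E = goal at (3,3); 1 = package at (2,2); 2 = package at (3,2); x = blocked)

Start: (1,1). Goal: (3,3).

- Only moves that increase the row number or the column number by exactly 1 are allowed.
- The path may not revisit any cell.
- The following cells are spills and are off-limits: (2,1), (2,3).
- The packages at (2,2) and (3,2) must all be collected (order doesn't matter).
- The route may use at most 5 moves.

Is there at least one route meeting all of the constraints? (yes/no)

yes

One route that works: (1,1) → (1,2) → (2,2) → (3,2) → (3,3).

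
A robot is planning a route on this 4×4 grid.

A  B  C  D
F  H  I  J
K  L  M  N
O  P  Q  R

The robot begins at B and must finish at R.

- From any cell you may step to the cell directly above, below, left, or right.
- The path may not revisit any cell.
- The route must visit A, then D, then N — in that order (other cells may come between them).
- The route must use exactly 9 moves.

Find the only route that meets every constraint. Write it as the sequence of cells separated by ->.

B -> A -> F -> H -> I -> C -> D -> J -> N -> R

The waypoints must appear in the order A, D, N, with no cell reused.
Route from B: left to A, down to F, 2× right (reaching I), up to C, right to D, 3× down (reaching R) — 9 moves in all.
Check: order respected (A at step 1, D at step 6, N at step 8); 9 moves as required.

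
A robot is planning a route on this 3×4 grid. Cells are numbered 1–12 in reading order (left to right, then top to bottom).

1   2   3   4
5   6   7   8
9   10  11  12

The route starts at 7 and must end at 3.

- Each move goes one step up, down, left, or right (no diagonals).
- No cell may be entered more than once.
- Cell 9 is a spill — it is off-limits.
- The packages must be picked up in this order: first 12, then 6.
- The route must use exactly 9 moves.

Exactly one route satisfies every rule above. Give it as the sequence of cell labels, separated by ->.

The waypoints must appear in the order 12, 6, with no cell reused.
Route from 7: right to 8, down to 12, 2× left (reaching 10), up to 6, left to 5, up to 1, 2× right (reaching 3) — 9 moves in all.
Check: order respected (12 at step 2, 6 at step 5); 9 moves as required.

7 -> 8 -> 12 -> 11 -> 10 -> 6 -> 5 -> 1 -> 2 -> 3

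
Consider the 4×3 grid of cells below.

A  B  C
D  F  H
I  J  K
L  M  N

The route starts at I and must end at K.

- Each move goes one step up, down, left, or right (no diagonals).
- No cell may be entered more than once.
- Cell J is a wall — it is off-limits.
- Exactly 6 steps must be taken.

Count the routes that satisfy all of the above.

Need simple routes of exactly 6 moves from I to K (Manhattan distance 2, so 2 moves are spent on a detour and 2 undoing it).
Enumerating: I D A B F H K | I D A B C H K | I D F B C H K.
That gives 3 routes.

3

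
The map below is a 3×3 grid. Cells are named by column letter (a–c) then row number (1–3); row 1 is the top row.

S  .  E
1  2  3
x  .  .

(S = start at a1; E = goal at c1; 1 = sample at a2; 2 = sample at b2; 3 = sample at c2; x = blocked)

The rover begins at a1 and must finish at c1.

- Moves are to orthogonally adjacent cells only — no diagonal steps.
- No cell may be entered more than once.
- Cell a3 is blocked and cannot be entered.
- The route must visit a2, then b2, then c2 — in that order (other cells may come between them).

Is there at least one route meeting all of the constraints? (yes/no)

yes

One route that works: a1 → a2 → b2 → c2 → c1.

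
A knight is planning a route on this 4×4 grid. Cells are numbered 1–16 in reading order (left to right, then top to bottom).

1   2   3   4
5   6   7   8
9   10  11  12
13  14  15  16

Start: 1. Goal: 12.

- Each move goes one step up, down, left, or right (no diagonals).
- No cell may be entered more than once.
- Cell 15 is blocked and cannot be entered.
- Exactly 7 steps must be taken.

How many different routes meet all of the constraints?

14

Need simple routes of exactly 7 moves from 1 to 12 (Manhattan distance 5, so 1 moves are spent on a detour and 1 undoing it).
Branch systematically from the start, pruning whenever the remaining move budget drops below the Manhattan distance to 12 or differs from it in parity. Grouping the completions by first move — via 5: 9; via 2: 5 — and summing: 9 + 5 = 14.
That gives 14 routes.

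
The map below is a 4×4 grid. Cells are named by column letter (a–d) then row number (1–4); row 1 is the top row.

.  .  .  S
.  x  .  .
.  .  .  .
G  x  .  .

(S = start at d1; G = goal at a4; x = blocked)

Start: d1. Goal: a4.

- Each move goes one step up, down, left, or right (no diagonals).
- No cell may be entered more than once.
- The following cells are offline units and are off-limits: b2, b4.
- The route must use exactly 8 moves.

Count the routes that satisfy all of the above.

3

Need simple routes of exactly 8 moves from d1 to a4 (Manhattan distance 6, so 1 moves are spent on a detour and 1 undoing it).
Enumerating: d1 d2 d3 d4 c4 c3 b3 a3 a4 | d1 d2 c2 c1 b1 a1 a2 a3 a4 | d1 c1 c2 d2 d3 c3 b3 a3 a4.
That gives 3 routes.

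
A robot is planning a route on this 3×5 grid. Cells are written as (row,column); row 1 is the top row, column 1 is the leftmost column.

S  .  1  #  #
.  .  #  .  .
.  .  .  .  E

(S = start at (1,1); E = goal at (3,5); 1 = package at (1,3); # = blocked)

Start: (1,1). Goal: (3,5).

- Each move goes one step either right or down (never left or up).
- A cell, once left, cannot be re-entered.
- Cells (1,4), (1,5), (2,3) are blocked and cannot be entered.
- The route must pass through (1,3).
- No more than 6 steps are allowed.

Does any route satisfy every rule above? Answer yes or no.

no

Every right/down route from (1,3) to (3,5) runs into a blocked cell, so that leg cannot be completed.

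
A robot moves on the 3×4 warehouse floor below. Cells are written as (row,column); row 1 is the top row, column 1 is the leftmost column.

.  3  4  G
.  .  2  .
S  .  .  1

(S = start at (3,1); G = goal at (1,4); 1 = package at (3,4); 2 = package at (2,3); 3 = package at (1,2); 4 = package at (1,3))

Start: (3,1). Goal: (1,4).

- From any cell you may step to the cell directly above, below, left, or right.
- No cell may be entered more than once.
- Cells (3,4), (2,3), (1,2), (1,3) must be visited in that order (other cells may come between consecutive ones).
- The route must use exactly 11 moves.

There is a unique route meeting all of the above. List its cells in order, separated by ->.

(3,1) -> (3,2) -> (3,3) -> (3,4) -> (2,4) -> (2,3) -> (2,2) -> (2,1) -> (1,1) -> (1,2) -> (1,3) -> (1,4)

The waypoints must appear in the order (3,4), (2,3), (1,2), (1,3), with no cell reused.
Route from (3,1): right 3 to (3,4), up 1 to (2,4), left 3 to (2,1), up 1 to (1,1), right 3 to (1,4) — 11 moves in all.
Check: order respected (1 at step 3, 2 at step 5, 3 at step 9, 4 at step 10); 11 moves as required.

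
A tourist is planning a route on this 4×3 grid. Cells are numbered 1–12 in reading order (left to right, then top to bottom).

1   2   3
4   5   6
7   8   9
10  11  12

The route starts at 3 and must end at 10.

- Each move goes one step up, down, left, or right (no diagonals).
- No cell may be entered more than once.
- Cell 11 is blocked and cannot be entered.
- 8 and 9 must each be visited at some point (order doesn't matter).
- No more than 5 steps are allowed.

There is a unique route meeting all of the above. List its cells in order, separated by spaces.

The 5-move cap with required stops at 8, 9 leaves no slack for detours.
Route from 3: 2× down (reaching 9), 2× left (reaching 7), down to 10 — 5 moves in all.
Check: all required cells visited; 5 ≤ 5 moves.

3 6 9 8 7 10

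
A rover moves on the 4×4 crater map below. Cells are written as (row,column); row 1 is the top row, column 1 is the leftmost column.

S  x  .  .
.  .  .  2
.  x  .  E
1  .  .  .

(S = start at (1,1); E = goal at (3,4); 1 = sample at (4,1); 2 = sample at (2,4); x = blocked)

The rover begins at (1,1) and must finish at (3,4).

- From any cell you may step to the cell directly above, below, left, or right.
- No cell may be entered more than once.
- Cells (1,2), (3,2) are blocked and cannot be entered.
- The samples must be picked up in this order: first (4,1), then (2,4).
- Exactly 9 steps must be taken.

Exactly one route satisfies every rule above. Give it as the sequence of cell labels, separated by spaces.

(1,1) (2,1) (3,1) (4,1) (4,2) (4,3) (3,3) (2,3) (2,4) (3,4)

The waypoints must appear in the order (4,1), (2,4), with no cell reused.
Route from (1,1): 3× down (reaching (4,1)), 2× right (reaching (4,3)), 2× up (reaching (2,3)), right to (2,4), down to (3,4) — 9 moves in all.
Check: order respected (1 at step 3, 2 at step 8); 9 moves as required.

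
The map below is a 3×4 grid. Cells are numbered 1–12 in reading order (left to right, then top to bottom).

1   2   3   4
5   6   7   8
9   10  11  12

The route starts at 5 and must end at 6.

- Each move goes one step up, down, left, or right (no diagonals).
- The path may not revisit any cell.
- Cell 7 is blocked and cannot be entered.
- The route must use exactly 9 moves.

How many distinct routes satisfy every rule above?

Need simple routes of exactly 9 moves from 5 to 6 (Manhattan distance 1, so 4 moves are spent on a detour and 4 undoing it).
Enumerating: 5 1 2 3 4 8 12 11 10 6 | 5 9 10 11 12 8 4 3 2 6.
That gives 2 routes.

2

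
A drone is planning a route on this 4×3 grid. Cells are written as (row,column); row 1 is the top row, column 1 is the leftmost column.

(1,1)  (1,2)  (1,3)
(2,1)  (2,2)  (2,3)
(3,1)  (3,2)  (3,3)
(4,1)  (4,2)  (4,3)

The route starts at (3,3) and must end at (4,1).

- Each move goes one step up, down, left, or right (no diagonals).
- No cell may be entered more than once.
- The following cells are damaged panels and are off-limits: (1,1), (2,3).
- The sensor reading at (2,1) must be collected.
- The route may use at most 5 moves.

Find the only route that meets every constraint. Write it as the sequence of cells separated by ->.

(3,3) -> (3,2) -> (2,2) -> (2,1) -> (3,1) -> (4,1)

The 5-move cap with required stops at (2,1) leaves no slack for detours.
Route from (3,3): left to (3,2), up to (2,2), left to (2,1), 2× down (reaching (4,1)) — 5 moves in all.
Check: all required cells visited; 5 ≤ 5 moves.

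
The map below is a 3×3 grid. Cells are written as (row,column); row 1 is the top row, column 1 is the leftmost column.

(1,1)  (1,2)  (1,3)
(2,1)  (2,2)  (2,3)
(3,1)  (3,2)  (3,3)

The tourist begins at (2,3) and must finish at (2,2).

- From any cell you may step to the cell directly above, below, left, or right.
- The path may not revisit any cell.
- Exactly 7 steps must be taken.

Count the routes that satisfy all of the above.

2

Need simple routes of exactly 7 moves from (2,3) to (2,2) (Manhattan distance 1, so 3 moves are spent on a detour and 3 undoing it).
Enumerating: (2,3) (1,3) (1,2) (1,1) (2,1) (3,1) (3,2) (2,2) | (2,3) (3,3) (3,2) (3,1) (2,1) (1,1) (1,2) (2,2).
That gives 2 routes.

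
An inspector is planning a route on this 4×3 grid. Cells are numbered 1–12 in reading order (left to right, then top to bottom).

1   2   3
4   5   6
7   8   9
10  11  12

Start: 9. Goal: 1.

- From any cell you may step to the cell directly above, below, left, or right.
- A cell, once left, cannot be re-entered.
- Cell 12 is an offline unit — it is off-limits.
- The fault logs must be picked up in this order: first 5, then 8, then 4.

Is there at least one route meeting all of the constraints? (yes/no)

One route that works: 9 → 6 → 5 → 8 → 7 → 4 → 1.

yes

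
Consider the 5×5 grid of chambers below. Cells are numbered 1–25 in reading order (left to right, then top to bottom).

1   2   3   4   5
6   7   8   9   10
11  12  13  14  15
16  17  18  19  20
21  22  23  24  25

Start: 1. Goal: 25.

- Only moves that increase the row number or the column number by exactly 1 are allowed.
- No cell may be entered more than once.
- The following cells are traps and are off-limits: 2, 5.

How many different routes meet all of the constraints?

35

A right/down-only route from 1 to 25 makes exactly 4 down-moves and 4 right-moves in some order.
With no other constraints that would be C(8,4) = 70 routes.
Subtract routes through each blocked cell (inclusion–exclusion for overlaps): − through 2: 35 − through 5: 1 + through 2&5: 1 → 35.
That gives 35 routes.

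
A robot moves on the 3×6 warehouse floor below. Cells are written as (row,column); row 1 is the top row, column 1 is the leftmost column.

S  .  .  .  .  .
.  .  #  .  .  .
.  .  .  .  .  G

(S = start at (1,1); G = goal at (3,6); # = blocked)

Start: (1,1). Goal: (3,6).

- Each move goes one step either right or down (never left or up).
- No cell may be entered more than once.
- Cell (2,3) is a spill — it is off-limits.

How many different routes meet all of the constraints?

9

A right/down-only route from (1,1) to (3,6) makes exactly 2 down-moves and 5 right-moves in some order.
With no other constraints that would be C(7,2) = 21 routes.
Subtract routes through each blocked cell (inclusion–exclusion for overlaps): − through (2,3): 12 → 9.
That gives 9 routes.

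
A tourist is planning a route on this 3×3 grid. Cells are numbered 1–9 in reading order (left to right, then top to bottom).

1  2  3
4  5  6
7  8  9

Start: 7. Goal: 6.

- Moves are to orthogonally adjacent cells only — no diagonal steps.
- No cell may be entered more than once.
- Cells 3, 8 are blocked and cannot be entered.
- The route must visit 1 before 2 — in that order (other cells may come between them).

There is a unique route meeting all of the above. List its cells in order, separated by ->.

7 -> 4 -> 1 -> 2 -> 5 -> 6

The waypoints must appear in the order 1, 2, with no cell reused.
Route from 7: up 2 to 1, right 1 to 2, down 1 to 5, right 1 to 6 — 5 moves in all.
Check: order respected (1 at step 2, 2 at step 3).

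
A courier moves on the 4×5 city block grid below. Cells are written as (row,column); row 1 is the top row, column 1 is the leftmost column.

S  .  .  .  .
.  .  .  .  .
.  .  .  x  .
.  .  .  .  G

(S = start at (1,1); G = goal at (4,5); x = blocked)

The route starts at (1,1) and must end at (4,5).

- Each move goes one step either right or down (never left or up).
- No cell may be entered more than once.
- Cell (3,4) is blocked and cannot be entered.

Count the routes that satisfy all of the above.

15

A right/down-only route from (1,1) to (4,5) makes exactly 3 down-moves and 4 right-moves in some order.
With no other constraints that would be C(7,3) = 35 routes.
Subtract routes through each blocked cell (inclusion–exclusion for overlaps): − through (3,4): 20 → 15.
That gives 15 routes.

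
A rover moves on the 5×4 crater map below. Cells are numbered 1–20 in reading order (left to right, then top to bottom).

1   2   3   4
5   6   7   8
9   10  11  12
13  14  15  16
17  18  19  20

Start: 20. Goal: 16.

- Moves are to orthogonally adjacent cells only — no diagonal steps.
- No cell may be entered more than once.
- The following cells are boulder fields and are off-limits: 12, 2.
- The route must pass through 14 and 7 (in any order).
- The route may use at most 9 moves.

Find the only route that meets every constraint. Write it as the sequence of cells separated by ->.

20 -> 19 -> 18 -> 14 -> 10 -> 6 -> 7 -> 11 -> 15 -> 16

Any route must reach 14 and 7 and still end at 16 within 9 moves, so the order of the required stops is forced.
Route from 20: 2× left (reaching 18), 3× up (reaching 6), right to 7, 2× down (reaching 15), right to 16 — 9 moves in all.
Check: all required cells visited; 9 ≤ 9 moves.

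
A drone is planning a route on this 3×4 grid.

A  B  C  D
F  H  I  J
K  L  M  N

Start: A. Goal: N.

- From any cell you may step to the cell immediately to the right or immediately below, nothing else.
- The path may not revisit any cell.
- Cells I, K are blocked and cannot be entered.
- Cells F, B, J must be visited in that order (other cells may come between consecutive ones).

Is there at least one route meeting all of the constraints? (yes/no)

no

B lies above F, so going from F to B would need an upward move — but moves only go right/down, so F cannot be visited before B.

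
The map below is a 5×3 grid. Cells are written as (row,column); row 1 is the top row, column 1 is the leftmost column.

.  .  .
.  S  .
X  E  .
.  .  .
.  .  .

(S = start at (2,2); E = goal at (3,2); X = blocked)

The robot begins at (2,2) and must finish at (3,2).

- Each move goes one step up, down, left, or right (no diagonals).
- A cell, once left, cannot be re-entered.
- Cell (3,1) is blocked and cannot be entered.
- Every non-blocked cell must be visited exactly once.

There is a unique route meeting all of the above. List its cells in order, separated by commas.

Need to visit all 14 open cells exactly once, starting at (2,2) and ending at (3,2).
Route from (2,2): left to (2,1), up to (1,1), 2× right (reaching (1,3)), 4× down (reaching (5,3)), 2× left (reaching (5,1)), up to (4,1), right to (4,2), up to (3,2) — 13 moves in all.
Check: all 14 open cells covered.

(2,2), (2,1), (1,1), (1,2), (1,3), (2,3), (3,3), (4,3), (5,3), (5,2), (5,1), (4,1), (4,2), (3,2)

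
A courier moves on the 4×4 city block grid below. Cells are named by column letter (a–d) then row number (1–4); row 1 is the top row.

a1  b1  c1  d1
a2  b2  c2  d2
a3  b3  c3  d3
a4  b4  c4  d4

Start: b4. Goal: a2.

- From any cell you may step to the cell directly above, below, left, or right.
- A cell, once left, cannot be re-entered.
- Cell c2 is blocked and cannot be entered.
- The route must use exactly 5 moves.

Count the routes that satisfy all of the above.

4

Need simple routes of exactly 5 moves from b4 to a2 (Manhattan distance 3, so 1 moves are spent on a detour and 1 undoing it).
Enumerating: b4 b3 b2 b1 a1 a2 | b4 a4 a3 b3 b2 a2 | b4 c4 c3 b3 b2 a2 | b4 c4 c3 b3 a3 a2.
That gives 4 routes.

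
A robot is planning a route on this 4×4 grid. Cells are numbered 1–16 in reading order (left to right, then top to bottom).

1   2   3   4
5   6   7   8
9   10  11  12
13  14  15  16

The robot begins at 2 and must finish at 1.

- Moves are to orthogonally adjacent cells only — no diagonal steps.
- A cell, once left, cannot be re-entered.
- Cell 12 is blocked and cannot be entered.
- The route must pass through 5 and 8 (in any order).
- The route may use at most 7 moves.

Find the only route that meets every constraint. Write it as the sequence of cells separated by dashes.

2 - 3 - 4 - 8 - 7 - 6 - 5 - 1

The 7-move cap with required stops at 5, 8 leaves no slack for detours.
Route from 2: 2× right (reaching 4), down to 8, 3× left (reaching 5), up to 1 — 7 moves in all.
Check: all required cells visited; 7 ≤ 7 moves.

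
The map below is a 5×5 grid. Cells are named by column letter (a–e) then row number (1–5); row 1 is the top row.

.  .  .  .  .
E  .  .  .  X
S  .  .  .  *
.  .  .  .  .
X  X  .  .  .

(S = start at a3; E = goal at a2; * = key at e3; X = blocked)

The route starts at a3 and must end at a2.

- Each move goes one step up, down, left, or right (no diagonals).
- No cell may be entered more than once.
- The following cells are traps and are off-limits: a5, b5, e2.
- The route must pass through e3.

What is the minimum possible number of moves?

11

Any route passes through e3 somewhere between a3 and a2. Summing Manhattan distances along the two legs (a3 → e3 → a2) gives a lower bound of 4 + 5 = 9 moves.
The shortest route satisfying every rule uses 11 moves: a3 → a4 → b4 → c4 → d4 → e4 → e3 → d3 → d2 → c2 → b2 → a2.
The no-revisit rule (legs can't share cells) pushes the minimum above the 9-move bound; an exhaustive check rules out every length from 9 to 10, leaving 11 as the minimum.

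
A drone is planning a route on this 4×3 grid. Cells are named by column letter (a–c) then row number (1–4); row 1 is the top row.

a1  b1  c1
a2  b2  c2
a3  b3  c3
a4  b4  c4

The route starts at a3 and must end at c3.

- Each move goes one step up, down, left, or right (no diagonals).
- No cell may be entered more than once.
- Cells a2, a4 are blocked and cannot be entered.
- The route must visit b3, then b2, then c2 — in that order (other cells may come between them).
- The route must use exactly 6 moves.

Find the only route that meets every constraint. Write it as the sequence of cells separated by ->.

a3 -> b3 -> b2 -> b1 -> c1 -> c2 -> c3

The waypoints must appear in the order b3, b2, c2, with no cell reused.
Route from a3: right 1 to b3, up 2 to b1, right 1 to c1, down 2 to c3 — 6 moves in all.
Check: order respected (b3 at step 1, b2 at step 2, c2 at step 5); 6 moves as required.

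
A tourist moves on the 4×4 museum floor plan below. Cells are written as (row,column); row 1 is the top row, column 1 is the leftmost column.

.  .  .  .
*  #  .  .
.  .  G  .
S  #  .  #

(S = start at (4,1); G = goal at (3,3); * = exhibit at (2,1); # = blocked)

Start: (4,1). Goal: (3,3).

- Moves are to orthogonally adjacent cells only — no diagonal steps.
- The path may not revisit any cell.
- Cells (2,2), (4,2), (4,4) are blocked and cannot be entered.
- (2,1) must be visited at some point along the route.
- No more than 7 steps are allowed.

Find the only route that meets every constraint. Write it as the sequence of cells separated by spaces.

Any route must reach (2,1) and still end at (3,3) within 7 moves, so the order of the required stops is forced.
Route from (4,1): up 3 to (1,1), right 2 to (1,3), down 2 to (3,3) — 7 moves in all.
Check: all required cells visited; 7 ≤ 7 moves.

(4,1) (3,1) (2,1) (1,1) (1,2) (1,3) (2,3) (3,3)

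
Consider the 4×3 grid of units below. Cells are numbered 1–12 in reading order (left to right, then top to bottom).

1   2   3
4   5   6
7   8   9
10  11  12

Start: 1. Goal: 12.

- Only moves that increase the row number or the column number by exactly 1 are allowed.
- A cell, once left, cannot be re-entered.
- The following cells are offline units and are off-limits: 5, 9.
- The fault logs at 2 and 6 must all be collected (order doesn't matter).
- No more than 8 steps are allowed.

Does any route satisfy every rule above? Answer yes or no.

no

Right/down moves force the required cells to be taken in the order 2, 6. Every right/down route from 6 to 12 runs into a blocked cell, so that leg cannot be completed.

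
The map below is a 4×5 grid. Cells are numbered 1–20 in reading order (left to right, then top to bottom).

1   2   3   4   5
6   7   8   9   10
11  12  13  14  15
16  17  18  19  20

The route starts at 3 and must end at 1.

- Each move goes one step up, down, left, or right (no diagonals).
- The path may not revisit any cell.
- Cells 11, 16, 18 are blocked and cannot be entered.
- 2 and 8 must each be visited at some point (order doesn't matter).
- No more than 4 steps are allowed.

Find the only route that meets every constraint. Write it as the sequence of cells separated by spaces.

3 8 7 2 1

Any route must reach 2 and 8 and still end at 1 within 4 moves, so the order of the required stops is forced.
Route from 3: down to 8, left to 7, up to 2, left to 1 — 4 moves in all.
Check: all required cells visited; 4 ≤ 4 moves.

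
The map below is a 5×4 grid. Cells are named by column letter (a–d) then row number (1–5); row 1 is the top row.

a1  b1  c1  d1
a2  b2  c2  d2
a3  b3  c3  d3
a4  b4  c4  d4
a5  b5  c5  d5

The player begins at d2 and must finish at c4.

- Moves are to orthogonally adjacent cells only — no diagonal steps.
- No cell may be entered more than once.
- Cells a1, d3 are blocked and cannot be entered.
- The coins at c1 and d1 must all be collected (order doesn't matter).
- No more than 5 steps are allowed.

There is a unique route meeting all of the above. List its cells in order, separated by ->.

The budget equals the shortest possible length, so every move has to be on a shortest route through the required cells.
Route from d2: up 1 to d1, left 1 to c1, down 3 to c4 — 5 moves in all.
Check: all required cells visited; 5 ≤ 5 moves.

d2 -> d1 -> c1 -> c2 -> c3 -> c4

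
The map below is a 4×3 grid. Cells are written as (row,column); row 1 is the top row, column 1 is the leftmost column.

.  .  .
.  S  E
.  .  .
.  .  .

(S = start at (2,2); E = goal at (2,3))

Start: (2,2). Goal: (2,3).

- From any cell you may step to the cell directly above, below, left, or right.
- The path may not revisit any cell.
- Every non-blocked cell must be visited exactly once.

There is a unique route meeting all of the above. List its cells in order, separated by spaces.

Need to visit all 12 open cells exactly once, starting at (2,2) and ending at (2,3).
Route from (2,2): down to (3,2), right to (3,3), down to (4,3), 2× left (reaching (4,1)), 3× up (reaching (1,1)), 2× right (reaching (1,3)), down to (2,3) — 11 moves in all.
Check: all 12 open cells covered.

(2,2) (3,2) (3,3) (4,3) (4,2) (4,1) (3,1) (2,1) (1,1) (1,2) (1,3) (2,3)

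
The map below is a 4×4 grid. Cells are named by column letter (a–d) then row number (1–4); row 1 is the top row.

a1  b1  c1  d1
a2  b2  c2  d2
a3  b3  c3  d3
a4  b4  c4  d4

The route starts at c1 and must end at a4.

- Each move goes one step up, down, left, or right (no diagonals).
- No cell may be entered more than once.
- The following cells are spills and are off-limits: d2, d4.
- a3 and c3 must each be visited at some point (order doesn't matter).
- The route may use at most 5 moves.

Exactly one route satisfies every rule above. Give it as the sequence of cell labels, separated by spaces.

c1 c2 c3 b3 a3 a4

Any route must reach a3 and c3 and still end at a4 within 5 moves, so the order of the required stops is forced.
Route from c1: 2× down (reaching c3), 2× left (reaching a3), down to a4 — 5 moves in all.
Check: all required cells visited; 5 ≤ 5 moves.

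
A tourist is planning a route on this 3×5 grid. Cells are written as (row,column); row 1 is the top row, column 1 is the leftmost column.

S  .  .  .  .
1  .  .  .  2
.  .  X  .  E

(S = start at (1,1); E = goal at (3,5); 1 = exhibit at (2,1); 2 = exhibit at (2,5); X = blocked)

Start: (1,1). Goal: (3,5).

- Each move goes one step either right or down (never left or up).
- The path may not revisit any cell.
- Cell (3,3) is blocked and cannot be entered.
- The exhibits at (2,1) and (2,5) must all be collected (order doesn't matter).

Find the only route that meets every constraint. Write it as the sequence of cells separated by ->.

(1,1) -> (2,1) -> (2,2) -> (2,3) -> (2,4) -> (2,5) -> (3,5)

Moves only go right or down, so the column and row indices never decrease.
Route from (1,1): down to (2,1), 4× right (reaching (2,5)), down to (3,5) — 6 moves in all.
Check: all required cells visited.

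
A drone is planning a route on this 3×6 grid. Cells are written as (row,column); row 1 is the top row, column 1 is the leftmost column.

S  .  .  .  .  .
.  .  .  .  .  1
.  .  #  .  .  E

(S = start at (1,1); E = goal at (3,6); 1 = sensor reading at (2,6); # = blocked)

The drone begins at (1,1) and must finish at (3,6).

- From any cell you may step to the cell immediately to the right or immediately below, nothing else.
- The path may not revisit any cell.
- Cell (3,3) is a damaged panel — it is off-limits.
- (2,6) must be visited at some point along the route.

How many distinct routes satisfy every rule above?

A right/down-only route from (1,1) to (3,6) makes exactly 2 down-moves and 5 right-moves in some order.
With no other constraints that would be C(7,2) = 21 routes.
Split at (2,6) and multiply the segment counts (each segment already excludes blocked cells): (1,1)→(2,6): 6; (2,6)→(3,6): 1; product = 6.
That gives 6 routes.

6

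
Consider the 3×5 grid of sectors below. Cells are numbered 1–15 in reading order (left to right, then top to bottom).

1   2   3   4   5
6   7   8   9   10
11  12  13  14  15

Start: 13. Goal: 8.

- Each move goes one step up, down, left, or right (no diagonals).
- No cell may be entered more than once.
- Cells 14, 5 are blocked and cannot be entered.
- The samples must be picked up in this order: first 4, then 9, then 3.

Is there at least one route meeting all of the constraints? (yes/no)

no

Ignoring the required order, 4 revisit-free routes from 13 to 8 pass through all of 4, 9, and 3; the waypoint orders that occur are 3 → 4 → 9 (4) — never 4 → 9 → 3.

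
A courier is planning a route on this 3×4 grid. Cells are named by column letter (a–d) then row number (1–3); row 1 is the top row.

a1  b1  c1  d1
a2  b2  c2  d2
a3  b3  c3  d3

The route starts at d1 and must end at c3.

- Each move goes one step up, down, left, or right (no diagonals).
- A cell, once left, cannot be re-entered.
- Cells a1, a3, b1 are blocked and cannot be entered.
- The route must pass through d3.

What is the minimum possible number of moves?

3

Any route passes through d3 somewhere between d1 and c3. Summing Manhattan distances along the two legs (d1 → d3 → c3) gives a lower bound of 2 + 1 = 3 moves.
A route of 3 moves achieves this: d1 → d2 → d3 → c3.
Since 3 matches the lower bound, it is optimal.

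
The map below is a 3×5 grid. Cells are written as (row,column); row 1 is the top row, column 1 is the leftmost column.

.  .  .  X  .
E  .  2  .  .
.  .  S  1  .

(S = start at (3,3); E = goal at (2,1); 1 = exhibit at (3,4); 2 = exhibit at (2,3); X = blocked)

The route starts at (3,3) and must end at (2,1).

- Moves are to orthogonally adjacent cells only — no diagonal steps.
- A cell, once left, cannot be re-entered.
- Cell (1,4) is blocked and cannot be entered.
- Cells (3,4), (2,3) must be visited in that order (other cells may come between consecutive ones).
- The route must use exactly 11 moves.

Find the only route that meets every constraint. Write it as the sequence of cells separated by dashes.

The waypoints must appear in the order (3,4), (2,3), with no cell reused.
Route from (3,3): right 2 to (3,5), up 1 to (2,5), left 2 to (2,3), up 1 to (1,3), left 1 to (1,2), down 2 to (3,2), left 1 to (3,1), up 1 to (2,1) — 11 moves in all.
Check: order respected (1 at step 1, 2 at step 5); 11 moves as required.

(3,3) - (3,4) - (3,5) - (2,5) - (2,4) - (2,3) - (1,3) - (1,2) - (2,2) - (3,2) - (3,1) - (2,1)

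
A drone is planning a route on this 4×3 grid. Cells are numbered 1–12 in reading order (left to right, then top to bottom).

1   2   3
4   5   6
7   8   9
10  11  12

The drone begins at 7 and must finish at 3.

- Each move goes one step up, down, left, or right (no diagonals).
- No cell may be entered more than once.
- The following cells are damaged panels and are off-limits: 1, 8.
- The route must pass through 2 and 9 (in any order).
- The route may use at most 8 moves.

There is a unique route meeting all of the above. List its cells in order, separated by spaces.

7 10 11 12 9 6 5 2 3

The budget equals the shortest possible length, so every move has to be on a shortest route through the required cells.
Route from 7: down to 10, 2× right (reaching 12), 2× up (reaching 6), left to 5, up to 2, right to 3 — 8 moves in all.
Check: all required cells visited; 8 ≤ 8 moves.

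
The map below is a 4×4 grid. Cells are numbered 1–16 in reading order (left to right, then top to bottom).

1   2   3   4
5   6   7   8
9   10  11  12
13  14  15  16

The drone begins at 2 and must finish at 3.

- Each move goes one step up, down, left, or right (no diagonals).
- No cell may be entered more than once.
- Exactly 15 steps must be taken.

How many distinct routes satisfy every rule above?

Need simple routes of exactly 15 moves from 2 to 3 (Manhattan distance 1, so 7 moves are spent on a detour and 7 undoing it).
Enumerating: 2 1 5 9 13 14 10 6 7 11 15 16 12 8 4 3 | 2 1 5 9 13 14 15 16 12 11 10 6 7 8 4 3 | 2 1 5 6 10 9 13 14 15 16 12 11 7 8 4 3 | 2 1 5 6 7 11 10 9 13 14 15 16 12 8 4 3.
That gives 4 routes.

4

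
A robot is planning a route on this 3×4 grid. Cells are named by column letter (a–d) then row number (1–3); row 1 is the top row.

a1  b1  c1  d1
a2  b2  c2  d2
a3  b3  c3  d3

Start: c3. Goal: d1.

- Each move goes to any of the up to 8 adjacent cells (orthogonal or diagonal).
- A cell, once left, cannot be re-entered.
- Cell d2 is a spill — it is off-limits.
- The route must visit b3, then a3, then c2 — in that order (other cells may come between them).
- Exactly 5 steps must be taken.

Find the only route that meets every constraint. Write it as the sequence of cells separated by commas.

The waypoints must appear in the order b3, a3, c2, with no cell reused.
Route from c3: 2× left (reaching a3), up-right to b2, right to c2, up-right to d1 — 5 moves in all.
Check: order respected (b3 at step 1, a3 at step 2, c2 at step 4); 5 moves as required.

c3, b3, a3, b2, c2, d1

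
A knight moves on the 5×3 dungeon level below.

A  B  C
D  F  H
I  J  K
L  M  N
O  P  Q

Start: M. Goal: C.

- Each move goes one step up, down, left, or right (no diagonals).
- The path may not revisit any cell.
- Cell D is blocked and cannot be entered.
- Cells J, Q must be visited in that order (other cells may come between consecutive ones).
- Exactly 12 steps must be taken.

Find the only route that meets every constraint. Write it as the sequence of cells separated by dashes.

M - J - I - L - O - P - Q - N - K - H - F - B - C

The waypoints must appear in the order J, Q, with no cell reused.
Route from M: up 1 to J, left 1 to I, down 2 to O, right 2 to Q, up 3 to H, left 1 to F, up 1 to B, right 1 to C — 12 moves in all.
Check: order respected (J at step 1, Q at step 6); 12 moves as required.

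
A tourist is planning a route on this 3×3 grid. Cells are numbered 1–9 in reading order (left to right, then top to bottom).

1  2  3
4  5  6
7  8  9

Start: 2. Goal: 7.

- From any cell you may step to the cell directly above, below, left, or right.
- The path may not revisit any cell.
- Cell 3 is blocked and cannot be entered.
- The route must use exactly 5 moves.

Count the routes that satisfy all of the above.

Need simple routes of exactly 5 moves from 2 to 7 (Manhattan distance 3, so 1 moves are spent on a detour and 1 undoing it).
Enumerating: 2 5 6 9 8 7 | 2 1 4 5 8 7.
That gives 2 routes.

2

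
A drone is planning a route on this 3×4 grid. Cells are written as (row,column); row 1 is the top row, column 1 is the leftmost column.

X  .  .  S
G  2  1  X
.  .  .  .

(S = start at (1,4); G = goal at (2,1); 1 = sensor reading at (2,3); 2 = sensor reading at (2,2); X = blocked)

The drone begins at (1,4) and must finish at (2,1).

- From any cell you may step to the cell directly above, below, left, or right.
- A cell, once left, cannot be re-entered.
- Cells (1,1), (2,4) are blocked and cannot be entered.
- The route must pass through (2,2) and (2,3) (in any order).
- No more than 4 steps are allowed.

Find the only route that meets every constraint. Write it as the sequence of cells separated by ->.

The 4-move cap with required stops at (2,2), (2,3) leaves no slack for detours.
Route from (1,4): left to (1,3), down to (2,3), 2× left (reaching (2,1)) — 4 moves in all.
Check: all required cells visited; 4 ≤ 4 moves.

(1,4) -> (1,3) -> (2,3) -> (2,2) -> (2,1)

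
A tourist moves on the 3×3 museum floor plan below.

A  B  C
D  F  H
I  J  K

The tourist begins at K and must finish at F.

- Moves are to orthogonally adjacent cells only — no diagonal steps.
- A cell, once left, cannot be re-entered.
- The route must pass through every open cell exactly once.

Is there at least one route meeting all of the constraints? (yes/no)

yes

One route that works: K → H → C → B → A → D → I → J → F.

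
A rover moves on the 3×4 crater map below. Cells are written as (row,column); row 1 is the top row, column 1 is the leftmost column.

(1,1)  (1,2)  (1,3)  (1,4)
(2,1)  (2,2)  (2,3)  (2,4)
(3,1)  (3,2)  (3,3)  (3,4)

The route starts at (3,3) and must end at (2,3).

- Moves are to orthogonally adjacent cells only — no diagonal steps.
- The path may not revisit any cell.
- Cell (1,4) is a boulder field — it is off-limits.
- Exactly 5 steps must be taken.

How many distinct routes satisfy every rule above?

2

Need simple routes of exactly 5 moves from (3,3) to (2,3) (Manhattan distance 1, so 2 moves are spent on a detour and 2 undoing it).
Enumerating: (3,3) (3,2) (2,2) (1,2) (1,3) (2,3) | (3,3) (3,2) (3,1) (2,1) (2,2) (2,3).
That gives 2 routes.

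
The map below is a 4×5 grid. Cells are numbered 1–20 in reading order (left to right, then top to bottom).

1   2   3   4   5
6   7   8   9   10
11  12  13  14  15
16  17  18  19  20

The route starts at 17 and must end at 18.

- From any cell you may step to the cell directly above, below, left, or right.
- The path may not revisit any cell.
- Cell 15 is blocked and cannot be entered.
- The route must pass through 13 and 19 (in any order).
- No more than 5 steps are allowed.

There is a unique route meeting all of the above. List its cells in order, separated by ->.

17 -> 12 -> 13 -> 14 -> 19 -> 18

The 5-move cap with required stops at 13, 19 leaves no slack for detours.
Route from 17: up 1 to 12, right 2 to 14, down 1 to 19, left 1 to 18 — 5 moves in all.
Check: all required cells visited; 5 ≤ 5 moves.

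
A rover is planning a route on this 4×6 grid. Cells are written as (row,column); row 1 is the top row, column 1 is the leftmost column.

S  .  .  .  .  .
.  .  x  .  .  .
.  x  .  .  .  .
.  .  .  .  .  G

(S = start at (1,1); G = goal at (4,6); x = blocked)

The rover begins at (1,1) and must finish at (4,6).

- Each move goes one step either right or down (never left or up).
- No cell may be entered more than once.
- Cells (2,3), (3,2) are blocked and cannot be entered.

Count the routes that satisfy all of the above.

A right/down-only route from (1,1) to (4,6) makes exactly 3 down-moves and 5 right-moves in some order.
With no other constraints that would be C(8,3) = 56 routes.
Subtract routes through each blocked cell (inclusion–exclusion for overlaps): − through (2,3): 30 − through (3,2): 15 → 11.
That gives 11 routes.

11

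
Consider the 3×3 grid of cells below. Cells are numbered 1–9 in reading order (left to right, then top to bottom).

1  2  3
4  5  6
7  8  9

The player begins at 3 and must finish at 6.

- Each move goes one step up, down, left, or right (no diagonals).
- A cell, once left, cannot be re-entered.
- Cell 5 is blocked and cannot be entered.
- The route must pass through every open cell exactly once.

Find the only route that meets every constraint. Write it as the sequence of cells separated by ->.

Need to visit all 8 open cells exactly once, starting at 3 and ending at 6.
Route from 3: left 2 to 1, down 2 to 7, right 2 to 9, up 1 to 6 — 7 moves in all.
Check: all 8 open cells covered.

3 -> 2 -> 1 -> 4 -> 7 -> 8 -> 9 -> 6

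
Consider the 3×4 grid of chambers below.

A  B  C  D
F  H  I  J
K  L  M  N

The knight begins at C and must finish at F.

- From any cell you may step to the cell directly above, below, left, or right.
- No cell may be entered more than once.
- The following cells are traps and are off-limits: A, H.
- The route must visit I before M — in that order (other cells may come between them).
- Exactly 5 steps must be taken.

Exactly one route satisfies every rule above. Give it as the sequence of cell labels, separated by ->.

C -> I -> M -> L -> K -> F

The waypoints must appear in the order I, M, with no cell reused.
Route from C: down 2 to M, left 2 to K, up 1 to F — 5 moves in all.
Check: order respected (I at step 1, M at step 2); 5 moves as required.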